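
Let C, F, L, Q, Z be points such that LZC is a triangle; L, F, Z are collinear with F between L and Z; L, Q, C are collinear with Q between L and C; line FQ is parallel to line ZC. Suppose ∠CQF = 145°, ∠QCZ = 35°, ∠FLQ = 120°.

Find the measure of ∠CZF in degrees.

∠CZF = 25°

1. ∠LCZ = 35°  [Q on ray CL]
2. ∠CLZ = 120°  [F on LZ, Q on LC]
3. ∠CZL = 25°  [△LZC]
4. ∠CZF = 25°  [F on ray ZL]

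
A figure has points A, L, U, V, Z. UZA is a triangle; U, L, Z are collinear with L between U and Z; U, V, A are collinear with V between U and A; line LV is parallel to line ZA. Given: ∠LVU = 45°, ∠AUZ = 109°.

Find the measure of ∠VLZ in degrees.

1. ∠UAZ = 45°  [LV∥ZA, corresponding at V]
2. ∠AZU = 26°  [△UZA]
3. ∠ULV = 26°  [LV∥ZA, corresponding at L]
4. ∠VLZ = 154°  [linear pair at L on UZ]

∠VLZ = 154°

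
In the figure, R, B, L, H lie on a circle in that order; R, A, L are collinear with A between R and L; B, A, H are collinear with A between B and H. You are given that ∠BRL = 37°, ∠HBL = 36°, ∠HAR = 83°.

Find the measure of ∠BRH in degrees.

1. ∠BHL = 37°  [same arc BL]
2. ∠BLH = 107°  [△BLH]
3. ∠BRH = 73°  [cyclic RBLH, opposite ∠R+∠L]

∠BRH = 73°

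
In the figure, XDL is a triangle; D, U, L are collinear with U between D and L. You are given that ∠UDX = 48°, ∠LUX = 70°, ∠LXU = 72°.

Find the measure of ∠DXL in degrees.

1. ∠LDX = 48°  [U on ray DL]
2. ∠ULX = 38°  [△XUL]
3. ∠DLX = 38°  [U on ray LD]
4. ∠DXL = 94°  [△XDL]

∠DXL = 94°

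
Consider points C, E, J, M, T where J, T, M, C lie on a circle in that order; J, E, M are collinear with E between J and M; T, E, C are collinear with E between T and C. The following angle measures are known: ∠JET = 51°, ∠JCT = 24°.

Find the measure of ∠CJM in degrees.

∠CJM = 27°

1. ∠CEM = 51°  [vertical angles at E]
2. ∠CEJ = 129°  [linear pair at E on JM]
3. ∠CJM = 27°  [△JEC]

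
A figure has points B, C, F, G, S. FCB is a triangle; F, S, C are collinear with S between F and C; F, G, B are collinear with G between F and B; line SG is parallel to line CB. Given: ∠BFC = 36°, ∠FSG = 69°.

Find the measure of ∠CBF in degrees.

∠CBF = 75°

1. ∠GFS = 36°  [S on FC, G on FB]
2. ∠FGS = 75°  [△FSG]
3. ∠CBF = 75°  [SG∥CB, corresponding at G]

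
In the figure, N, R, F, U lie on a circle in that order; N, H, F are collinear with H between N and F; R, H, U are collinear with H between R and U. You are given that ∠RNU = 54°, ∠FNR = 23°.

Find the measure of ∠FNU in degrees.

1. ∠RFU = 126°  [cyclic NRFU, opposite ∠N+∠F]
2. ∠FUR = 23°  [same arc RF]
3. ∠FRU = 31°  [△RFU]
4. ∠FNU = 31°  [same arc FU]

∠FNU = 31°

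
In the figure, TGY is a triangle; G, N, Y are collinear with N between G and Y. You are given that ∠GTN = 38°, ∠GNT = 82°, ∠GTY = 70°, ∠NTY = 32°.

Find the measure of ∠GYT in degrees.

1. ∠TNY = 98°  [linear pair at N on GY]
2. ∠NYT = 50°  [△TNY]
3. ∠GYT = 50°  [N on ray YG]

∠GYT = 50°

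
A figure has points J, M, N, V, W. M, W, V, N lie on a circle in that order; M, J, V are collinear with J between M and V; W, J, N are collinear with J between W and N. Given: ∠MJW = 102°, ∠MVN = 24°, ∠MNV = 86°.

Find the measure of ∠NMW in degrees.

∠NMW = 124°

1. ∠NJV = 102°  [vertical angles at J]
2. ∠MWN = 24°  [same arc MN]
3. ∠NMV = 70°  [△MVN]
4. ∠MJN = 78°  [linear pair at J on MV]
5. ∠MNW = 32°  [△MJN]
6. ∠NMW = 124°  [△MWN]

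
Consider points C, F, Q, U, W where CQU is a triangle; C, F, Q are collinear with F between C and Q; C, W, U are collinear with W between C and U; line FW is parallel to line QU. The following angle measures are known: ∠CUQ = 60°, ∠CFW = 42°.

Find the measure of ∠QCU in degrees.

1. ∠CWF = 60°  [FW∥QU, corresponding at W]
2. ∠FCW = 78°  [△CFW]
3. ∠QCU = 78°  [F on CQ, W on CU]

∠QCU = 78°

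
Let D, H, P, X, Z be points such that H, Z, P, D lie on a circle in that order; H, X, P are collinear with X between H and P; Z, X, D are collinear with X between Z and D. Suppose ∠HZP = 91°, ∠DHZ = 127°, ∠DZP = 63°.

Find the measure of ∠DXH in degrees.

∠DXH = 92°

1. ∠HDP = 89°  [cyclic HZPD, opposite ∠Z+∠D]
2. ∠DPZ = 53°  [cyclic HZPD, opposite ∠H+∠P]
3. ∠DHP = 63°  [same arc PD]
4. ∠PDZ = 64°  [△ZPD]
5. ∠DPH = 28°  [△HPD]
6. ∠DXP = 88°  [△PXD]
7. ∠DXH = 92°  [linear pair at X on HP]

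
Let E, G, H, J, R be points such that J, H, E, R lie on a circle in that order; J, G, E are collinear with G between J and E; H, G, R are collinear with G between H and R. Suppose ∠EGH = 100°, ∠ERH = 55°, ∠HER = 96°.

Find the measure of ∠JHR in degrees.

∠JHR = 45°

1. ∠HGJ = 80°  [linear pair at G on JE]
2. ∠EJH = 55°  [same arc HE]
3. ∠JHR = 45°  [△JGH]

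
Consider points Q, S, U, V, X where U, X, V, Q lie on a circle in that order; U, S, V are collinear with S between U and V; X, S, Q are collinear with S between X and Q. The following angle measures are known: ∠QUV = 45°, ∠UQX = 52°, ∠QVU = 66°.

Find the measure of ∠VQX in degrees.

1. ∠QSU = 83°  [△USQ]
2. ∠QSV = 97°  [linear pair at S on UV]
3. ∠VQX = 17°  [△VSQ]

∠VQX = 17°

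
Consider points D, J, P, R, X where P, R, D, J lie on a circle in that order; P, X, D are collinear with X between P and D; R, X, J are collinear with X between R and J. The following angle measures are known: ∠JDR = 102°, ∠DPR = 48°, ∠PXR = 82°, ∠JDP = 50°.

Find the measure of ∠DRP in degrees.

1. ∠DJR = 48°  [same arc RD]
2. ∠DXR = 98°  [linear pair at X on PD]
3. ∠DRJ = 30°  [△RDJ]
4. ∠PDR = 52°  [△RXD]
5. ∠DRP = 80°  [△PRD]

∠DRP = 80°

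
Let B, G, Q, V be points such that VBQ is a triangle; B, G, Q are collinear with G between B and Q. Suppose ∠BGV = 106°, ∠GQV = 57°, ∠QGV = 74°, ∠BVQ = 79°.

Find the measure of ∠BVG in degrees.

∠BVG = 30°

1. ∠BQV = 57°  [G on ray QB]
2. ∠QBV = 44°  [△VBQ]
3. ∠GBV = 44°  [G on ray BQ]
4. ∠BVG = 30°  [△VBG]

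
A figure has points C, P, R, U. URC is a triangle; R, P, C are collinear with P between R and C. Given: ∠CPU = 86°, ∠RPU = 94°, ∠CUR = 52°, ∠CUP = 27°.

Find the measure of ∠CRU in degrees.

∠CRU = 61°

1. ∠PCU = 67°  [△UPC]
2. ∠RCU = 67°  [P on ray CR]
3. ∠CRU = 61°  [△URC]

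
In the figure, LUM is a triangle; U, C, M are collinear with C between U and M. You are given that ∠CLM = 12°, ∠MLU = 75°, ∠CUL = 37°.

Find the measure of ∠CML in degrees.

∠CML = 68°

1. ∠LUM = 37°  [C on ray UM]
2. ∠LMU = 68°  [△LUM]
3. ∠CML = 68°  [C on ray MU]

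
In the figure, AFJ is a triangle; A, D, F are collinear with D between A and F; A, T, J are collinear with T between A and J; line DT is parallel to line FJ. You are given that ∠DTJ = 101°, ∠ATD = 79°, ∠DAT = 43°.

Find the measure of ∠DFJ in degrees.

∠DFJ = 58°

1. ∠ADT = 58°  [△ADT]
2. ∠FDT = 122°  [linear pair at D on AF]
3. ∠DFJ = 58°  [DT∥FJ, co-interior at F–D]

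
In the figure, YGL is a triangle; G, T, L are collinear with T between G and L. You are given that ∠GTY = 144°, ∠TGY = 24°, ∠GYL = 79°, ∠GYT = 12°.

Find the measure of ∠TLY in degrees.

∠TLY = 77°

1. ∠LGY = 24°  [T on ray GL]
2. ∠GLY = 77°  [△YGL]
3. ∠TLY = 77°  [T on ray LG]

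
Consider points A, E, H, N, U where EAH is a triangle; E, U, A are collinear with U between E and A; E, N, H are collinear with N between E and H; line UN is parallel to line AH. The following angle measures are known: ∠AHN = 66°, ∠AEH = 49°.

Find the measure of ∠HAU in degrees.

∠HAU = 65°

1. ∠AHE = 66°  [N on ray HE]
2. ∠EAH = 65°  [△EAH]
3. ∠HAU = 65°  [U on ray AE]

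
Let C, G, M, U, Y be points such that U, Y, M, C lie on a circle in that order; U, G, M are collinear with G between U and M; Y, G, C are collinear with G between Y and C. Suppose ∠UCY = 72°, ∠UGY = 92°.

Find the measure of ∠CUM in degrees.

1. ∠UMY = 72°  [same arc UY]
2. ∠MGY = 88°  [linear pair at G on UM]
3. ∠CYM = 20°  [△YGM]
4. ∠CUM = 20°  [same arc MC]

∠CUM = 20°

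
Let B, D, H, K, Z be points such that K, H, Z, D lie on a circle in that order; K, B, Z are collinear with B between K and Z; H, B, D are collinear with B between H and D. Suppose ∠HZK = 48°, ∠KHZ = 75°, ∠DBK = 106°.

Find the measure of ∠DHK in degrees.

1. ∠HDK = 48°  [same arc KH]
2. ∠KDZ = 105°  [cyclic KHZD, opposite ∠H+∠D]
3. ∠DKZ = 26°  [△KBD]
4. ∠DZK = 49°  [△KZD]
5. ∠DHK = 49°  [same arc KD]

∠DHK = 49°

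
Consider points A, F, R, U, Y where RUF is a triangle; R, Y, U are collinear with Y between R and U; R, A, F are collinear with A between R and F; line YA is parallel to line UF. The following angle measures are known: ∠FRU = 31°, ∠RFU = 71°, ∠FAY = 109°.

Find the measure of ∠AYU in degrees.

∠AYU = 102°

1. ∠FUR = 78°  [△RUF]
2. ∠AYR = 78°  [YA∥UF, corresponding at Y]
3. ∠AYU = 102°  [linear pair at Y on RU]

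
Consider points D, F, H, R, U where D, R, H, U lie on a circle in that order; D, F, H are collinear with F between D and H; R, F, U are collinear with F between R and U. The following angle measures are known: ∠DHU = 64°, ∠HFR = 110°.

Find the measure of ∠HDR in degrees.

1. ∠DRU = 64°  [same arc DU]
2. ∠DFR = 70°  [linear pair at F on DH]
3. ∠HDR = 46°  [△DFR]

∠HDR = 46°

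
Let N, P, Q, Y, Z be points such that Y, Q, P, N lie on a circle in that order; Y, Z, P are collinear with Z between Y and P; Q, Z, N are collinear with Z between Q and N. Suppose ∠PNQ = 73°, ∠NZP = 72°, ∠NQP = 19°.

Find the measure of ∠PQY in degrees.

∠PQY = 54°

1. ∠NPY = 35°  [△PZN]
2. ∠NYP = 19°  [same arc PN]
3. ∠PNY = 126°  [△YPN]
4. ∠PQY = 54°  [cyclic YQPN, opposite ∠Q+∠N]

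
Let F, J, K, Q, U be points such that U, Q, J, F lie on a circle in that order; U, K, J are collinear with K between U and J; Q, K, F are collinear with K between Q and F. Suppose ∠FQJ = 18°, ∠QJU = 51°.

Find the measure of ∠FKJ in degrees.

1. ∠FUJ = 18°  [same arc JF]
2. ∠QFU = 51°  [same arc UQ]
3. ∠FKU = 111°  [△UKF]
4. ∠FKJ = 69°  [linear pair at K on UJ]

∠FKJ = 69°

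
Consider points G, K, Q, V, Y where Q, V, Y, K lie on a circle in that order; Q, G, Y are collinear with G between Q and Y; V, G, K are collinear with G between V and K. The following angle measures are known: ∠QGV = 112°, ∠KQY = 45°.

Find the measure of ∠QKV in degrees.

1. ∠KGY = 112°  [vertical angles at G]
2. ∠KGQ = 68°  [linear pair at G on QY]
3. ∠QKV = 67°  [△QGK]

∠QKV = 67°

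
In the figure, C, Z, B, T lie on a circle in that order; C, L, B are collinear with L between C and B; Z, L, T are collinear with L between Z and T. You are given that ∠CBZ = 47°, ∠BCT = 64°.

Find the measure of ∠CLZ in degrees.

1. ∠BZT = 64°  [same arc BT]
2. ∠BLZ = 69°  [△ZLB]
3. ∠CLZ = 111°  [linear pair at L on CB]

∠CLZ = 111°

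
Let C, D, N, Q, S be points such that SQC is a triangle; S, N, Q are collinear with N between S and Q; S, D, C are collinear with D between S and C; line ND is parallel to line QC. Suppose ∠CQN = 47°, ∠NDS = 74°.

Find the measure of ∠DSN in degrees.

∠DSN = 59°

1. ∠CQS = 47°  [N on ray QS]
2. ∠QCS = 74°  [ND∥QC, corresponding at D]
3. ∠CSQ = 59°  [△SQC]
4. ∠DSN = 59°  [N on SQ, D on SC]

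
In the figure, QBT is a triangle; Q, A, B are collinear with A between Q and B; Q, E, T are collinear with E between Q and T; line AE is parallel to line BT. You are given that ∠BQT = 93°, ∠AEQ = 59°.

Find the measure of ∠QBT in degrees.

∠QBT = 28°

1. ∠AQE = 93°  [A on QB, E on QT]
2. ∠EAQ = 28°  [△QAE]
3. ∠QBT = 28°  [AE∥BT, corresponding at A]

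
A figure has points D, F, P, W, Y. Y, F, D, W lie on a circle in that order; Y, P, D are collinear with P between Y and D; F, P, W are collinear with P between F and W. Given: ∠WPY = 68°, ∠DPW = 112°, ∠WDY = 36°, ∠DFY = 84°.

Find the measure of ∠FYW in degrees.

1. ∠WFY = 36°  [same arc YW]
2. ∠DWY = 96°  [cyclic YFDW, opposite ∠F+∠W]
3. ∠DYW = 48°  [△YDW]
4. ∠FWY = 64°  [△YPW]
5. ∠FYW = 80°  [△YFW]

∠FYW = 80°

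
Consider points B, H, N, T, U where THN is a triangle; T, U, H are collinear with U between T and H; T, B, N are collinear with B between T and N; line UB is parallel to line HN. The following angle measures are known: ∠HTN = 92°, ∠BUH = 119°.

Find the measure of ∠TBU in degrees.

1. ∠BTU = 92°  [U on TH, B on TN]
2. ∠BUT = 61°  [linear pair at U on TH]
3. ∠TBU = 27°  [△TUB]

∠TBU = 27°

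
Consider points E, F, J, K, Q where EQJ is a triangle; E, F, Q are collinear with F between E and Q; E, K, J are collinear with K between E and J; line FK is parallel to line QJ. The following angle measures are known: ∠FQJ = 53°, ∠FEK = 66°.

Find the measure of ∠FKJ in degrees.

1. ∠EQJ = 53°  [F on ray QE]
2. ∠JEQ = 66°  [F on EQ, K on EJ]
3. ∠EJQ = 61°  [△EQJ]
4. ∠EKF = 61°  [FK∥QJ, corresponding at K]
5. ∠FKJ = 119°  [linear pair at K on EJ]

∠FKJ = 119°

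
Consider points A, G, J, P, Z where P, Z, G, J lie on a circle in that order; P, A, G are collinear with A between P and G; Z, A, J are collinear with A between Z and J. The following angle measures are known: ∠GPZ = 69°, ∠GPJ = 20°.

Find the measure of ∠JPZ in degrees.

1. ∠GJZ = 69°  [same arc ZG]
2. ∠GZJ = 20°  [same arc GJ]
3. ∠JGZ = 91°  [△ZGJ]
4. ∠JPZ = 89°  [cyclic PZGJ, opposite ∠P+∠G]

∠JPZ = 89°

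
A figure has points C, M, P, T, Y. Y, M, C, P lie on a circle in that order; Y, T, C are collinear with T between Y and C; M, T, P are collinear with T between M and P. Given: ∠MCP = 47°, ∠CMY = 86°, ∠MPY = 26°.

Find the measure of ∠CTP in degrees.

∠CTP = 91°

1. ∠MYP = 133°  [cyclic YMCP, opposite ∠Y+∠C]
2. ∠MCY = 26°  [same arc YM]
3. ∠PMY = 21°  [△YMP]
4. ∠CYM = 68°  [△YMC]
5. ∠PCY = 21°  [same arc YP]
6. ∠CPM = 68°  [same arc MC]
7. ∠CTP = 91°  [△CTP]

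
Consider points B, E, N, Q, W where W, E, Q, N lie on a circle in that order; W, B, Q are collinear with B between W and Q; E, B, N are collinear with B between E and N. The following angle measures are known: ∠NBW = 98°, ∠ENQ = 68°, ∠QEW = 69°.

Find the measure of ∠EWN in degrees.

∠EWN = 107°

1. ∠EBQ = 98°  [vertical angles at B]
2. ∠EWQ = 68°  [same arc EQ]
3. ∠EQW = 43°  [△WEQ]
4. ∠EBW = 82°  [linear pair at B on WQ]
5. ∠NEW = 30°  [△WBE]
6. ∠ENW = 43°  [same arc WE]
7. ∠EWN = 107°  [△WEN]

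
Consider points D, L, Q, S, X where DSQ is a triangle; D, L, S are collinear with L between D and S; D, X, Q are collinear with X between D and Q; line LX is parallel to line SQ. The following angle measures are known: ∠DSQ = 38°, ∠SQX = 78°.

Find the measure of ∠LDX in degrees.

∠LDX = 64°

1. ∠DQS = 78°  [X on ray QD]
2. ∠QDS = 64°  [△DSQ]
3. ∠LDX = 64°  [L on DS, X on DQ]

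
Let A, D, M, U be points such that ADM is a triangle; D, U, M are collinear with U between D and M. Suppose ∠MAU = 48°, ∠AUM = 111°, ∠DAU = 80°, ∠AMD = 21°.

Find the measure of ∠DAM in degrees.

1. ∠AUD = 69°  [linear pair at U on DM]
2. ∠ADU = 31°  [△ADU]
3. ∠ADM = 31°  [U on ray DM]
4. ∠DAM = 128°  [△ADM]

∠DAM = 128°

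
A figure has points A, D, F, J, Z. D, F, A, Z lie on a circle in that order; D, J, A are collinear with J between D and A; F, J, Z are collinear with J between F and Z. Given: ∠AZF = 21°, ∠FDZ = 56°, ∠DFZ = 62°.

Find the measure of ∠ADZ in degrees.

∠ADZ = 35°

1. ∠FAZ = 124°  [cyclic DFAZ, opposite ∠D+∠A]
2. ∠AFZ = 35°  [△FAZ]
3. ∠ADZ = 35°  [same arc AZ]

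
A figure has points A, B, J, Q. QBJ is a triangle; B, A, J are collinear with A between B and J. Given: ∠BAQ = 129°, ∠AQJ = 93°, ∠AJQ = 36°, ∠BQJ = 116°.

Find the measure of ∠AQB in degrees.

∠AQB = 23°

1. ∠BJQ = 36°  [A on ray JB]
2. ∠JBQ = 28°  [△QBJ]
3. ∠ABQ = 28°  [A on ray BJ]
4. ∠AQB = 23°  [△QBA]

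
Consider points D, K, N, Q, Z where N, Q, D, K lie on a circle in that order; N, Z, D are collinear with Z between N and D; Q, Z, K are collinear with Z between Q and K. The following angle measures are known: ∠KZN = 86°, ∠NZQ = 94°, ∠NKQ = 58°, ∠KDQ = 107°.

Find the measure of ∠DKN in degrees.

1. ∠DNK = 36°  [△NZK]
2. ∠KNQ = 73°  [cyclic NQDK, opposite ∠N+∠D]
3. ∠KQN = 49°  [△NQK]
4. ∠KDN = 49°  [same arc NK]
5. ∠DKN = 95°  [△NDK]

∠DKN = 95°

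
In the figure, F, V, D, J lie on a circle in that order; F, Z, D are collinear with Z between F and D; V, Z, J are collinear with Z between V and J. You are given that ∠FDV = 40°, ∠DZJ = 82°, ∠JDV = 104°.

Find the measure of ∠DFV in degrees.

1. ∠FJV = 40°  [same arc FV]
2. ∠FZV = 82°  [vertical angles at Z]
3. ∠JFV = 76°  [cyclic FVDJ, opposite ∠F+∠D]
4. ∠FVJ = 64°  [△FVJ]
5. ∠DFV = 34°  [△FZV]

∠DFV = 34°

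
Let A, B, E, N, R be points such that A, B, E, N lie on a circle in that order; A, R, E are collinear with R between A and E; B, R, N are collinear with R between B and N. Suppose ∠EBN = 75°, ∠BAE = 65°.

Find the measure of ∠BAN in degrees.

1. ∠BNE = 65°  [same arc BE]
2. ∠BEN = 40°  [△BEN]
3. ∠BAN = 140°  [cyclic ABEN, opposite ∠A+∠E]

∠BAN = 140°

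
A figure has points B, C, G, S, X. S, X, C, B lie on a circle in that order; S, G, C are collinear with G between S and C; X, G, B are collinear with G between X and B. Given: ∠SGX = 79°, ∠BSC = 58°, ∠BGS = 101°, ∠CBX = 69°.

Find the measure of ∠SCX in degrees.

∠SCX = 21°

1. ∠CGX = 101°  [linear pair at G on SC]
2. ∠BXC = 58°  [same arc CB]
3. ∠SCX = 21°  [△XGC]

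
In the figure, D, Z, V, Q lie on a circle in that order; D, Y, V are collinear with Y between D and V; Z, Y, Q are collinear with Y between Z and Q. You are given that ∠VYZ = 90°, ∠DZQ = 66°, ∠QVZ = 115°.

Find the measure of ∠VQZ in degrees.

1. ∠DYQ = 90°  [vertical angles at Y]
2. ∠DVQ = 66°  [same arc DQ]
3. ∠QYV = 90°  [linear pair at Y on DV]
4. ∠VQZ = 24°  [△VYQ]

∠VQZ = 24°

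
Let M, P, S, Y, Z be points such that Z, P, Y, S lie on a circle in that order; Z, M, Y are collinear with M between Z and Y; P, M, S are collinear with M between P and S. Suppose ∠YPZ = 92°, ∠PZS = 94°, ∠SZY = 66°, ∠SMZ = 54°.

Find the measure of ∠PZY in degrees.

1. ∠PYS = 86°  [cyclic ZPYS, opposite ∠Z+∠Y]
2. ∠SPY = 66°  [same arc YS]
3. ∠PSY = 28°  [△PYS]
4. ∠PZY = 28°  [same arc PY]

∠PZY = 28°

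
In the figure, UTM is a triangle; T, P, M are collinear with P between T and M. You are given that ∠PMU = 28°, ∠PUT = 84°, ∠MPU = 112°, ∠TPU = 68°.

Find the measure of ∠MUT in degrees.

∠MUT = 124°

1. ∠TMU = 28°  [P on ray MT]
2. ∠PTU = 28°  [△UTP]
3. ∠MTU = 28°  [P on ray TM]
4. ∠MUT = 124°  [△UTM]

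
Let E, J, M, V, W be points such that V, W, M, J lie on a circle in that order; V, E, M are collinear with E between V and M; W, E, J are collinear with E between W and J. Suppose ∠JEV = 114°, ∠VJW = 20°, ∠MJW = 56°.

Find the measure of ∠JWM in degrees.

∠JWM = 46°

1. ∠MEW = 114°  [vertical angles at E]
2. ∠VMW = 20°  [same arc VW]
3. ∠JWM = 46°  [△WEM]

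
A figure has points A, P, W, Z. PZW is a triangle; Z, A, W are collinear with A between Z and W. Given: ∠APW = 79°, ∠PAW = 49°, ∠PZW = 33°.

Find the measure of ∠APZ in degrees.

∠APZ = 16°

1. ∠PAZ = 131°  [linear pair at A on ZW]
2. ∠AZP = 33°  [A on ray ZW]
3. ∠APZ = 16°  [△PZA]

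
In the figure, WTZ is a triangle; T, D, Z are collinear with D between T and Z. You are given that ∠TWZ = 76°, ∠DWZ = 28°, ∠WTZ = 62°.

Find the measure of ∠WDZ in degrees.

1. ∠TZW = 42°  [△WTZ]
2. ∠DZW = 42°  [D on ray ZT]
3. ∠WDZ = 110°  [△WDZ]

∠WDZ = 110°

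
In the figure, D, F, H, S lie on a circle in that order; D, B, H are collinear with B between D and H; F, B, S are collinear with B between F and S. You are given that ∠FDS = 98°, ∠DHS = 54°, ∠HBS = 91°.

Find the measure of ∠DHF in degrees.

1. ∠FHS = 82°  [cyclic DFHS, opposite ∠D+∠H]
2. ∠FSH = 35°  [△HBS]
3. ∠DBF = 91°  [vertical angles at B]
4. ∠HFS = 63°  [△FHS]
5. ∠FBH = 89°  [linear pair at B on DH]
6. ∠DHF = 28°  [△FBH]

∠DHF = 28°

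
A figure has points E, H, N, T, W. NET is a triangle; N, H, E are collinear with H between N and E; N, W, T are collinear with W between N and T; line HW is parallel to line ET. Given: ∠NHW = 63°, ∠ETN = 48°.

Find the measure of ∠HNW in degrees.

1. ∠NET = 63°  [HW∥ET, corresponding at H]
2. ∠ENT = 69°  [△NET]
3. ∠HNW = 69°  [H on NE, W on NT]

∠HNW = 69°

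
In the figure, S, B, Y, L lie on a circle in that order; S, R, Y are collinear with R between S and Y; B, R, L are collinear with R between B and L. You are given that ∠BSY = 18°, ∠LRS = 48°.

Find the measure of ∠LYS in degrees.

1. ∠BLY = 18°  [same arc BY]
2. ∠LRY = 132°  [linear pair at R on SY]
3. ∠LYS = 30°  [△YRL]

∠LYS = 30°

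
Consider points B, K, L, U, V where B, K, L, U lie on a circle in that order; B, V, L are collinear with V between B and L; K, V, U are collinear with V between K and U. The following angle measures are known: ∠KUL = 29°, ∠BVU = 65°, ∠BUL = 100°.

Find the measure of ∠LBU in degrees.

1. ∠KBL = 29°  [same arc KL]
2. ∠KVL = 65°  [vertical angles at V]
3. ∠BKL = 80°  [cyclic BKLU, opposite ∠K+∠U]
4. ∠BLK = 71°  [△BKL]
5. ∠LKU = 44°  [△KVL]
6. ∠LBU = 44°  [same arc LU]

∠LBU = 44°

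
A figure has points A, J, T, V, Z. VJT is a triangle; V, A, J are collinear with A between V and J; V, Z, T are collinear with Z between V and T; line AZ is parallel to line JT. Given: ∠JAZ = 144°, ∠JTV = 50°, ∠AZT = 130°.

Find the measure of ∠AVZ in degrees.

∠AVZ = 94°

1. ∠VAZ = 36°  [linear pair at A on VJ]
2. ∠AZV = 50°  [AZ∥JT, corresponding at Z]
3. ∠AVZ = 94°  [△VAZ]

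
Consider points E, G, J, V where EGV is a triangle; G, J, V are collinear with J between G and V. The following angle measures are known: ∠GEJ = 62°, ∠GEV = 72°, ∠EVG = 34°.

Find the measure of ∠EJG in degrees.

1. ∠EGV = 74°  [△EGV]
2. ∠EGJ = 74°  [J on ray GV]
3. ∠EJG = 44°  [△EGJ]

∠EJG = 44°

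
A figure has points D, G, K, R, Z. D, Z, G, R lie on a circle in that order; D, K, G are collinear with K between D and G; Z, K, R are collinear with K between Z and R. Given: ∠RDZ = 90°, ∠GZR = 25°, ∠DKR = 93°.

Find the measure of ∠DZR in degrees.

1. ∠GDR = 25°  [same arc GR]
2. ∠DRZ = 62°  [△DKR]
3. ∠DZR = 28°  [△DZR]

∠DZR = 28°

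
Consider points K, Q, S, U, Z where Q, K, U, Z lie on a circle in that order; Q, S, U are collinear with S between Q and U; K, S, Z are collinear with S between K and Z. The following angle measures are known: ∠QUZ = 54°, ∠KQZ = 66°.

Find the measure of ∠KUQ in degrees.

∠KUQ = 60°

1. ∠QKZ = 54°  [same arc QZ]
2. ∠KZQ = 60°  [△QKZ]
3. ∠KUQ = 60°  [same arc QK]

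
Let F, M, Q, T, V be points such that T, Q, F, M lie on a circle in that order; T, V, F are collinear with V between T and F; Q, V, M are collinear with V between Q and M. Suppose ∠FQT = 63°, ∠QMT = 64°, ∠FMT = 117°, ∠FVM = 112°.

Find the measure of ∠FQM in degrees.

1. ∠QFT = 64°  [same arc TQ]
2. ∠QVT = 112°  [vertical angles at V]
3. ∠FVQ = 68°  [linear pair at V on TF]
4. ∠FQM = 48°  [△QVF]

∠FQM = 48°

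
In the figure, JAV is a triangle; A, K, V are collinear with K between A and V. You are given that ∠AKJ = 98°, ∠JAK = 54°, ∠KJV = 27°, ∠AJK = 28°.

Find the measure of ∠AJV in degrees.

∠AJV = 55°

1. ∠JKV = 82°  [linear pair at K on AV]
2. ∠JAV = 54°  [K on ray AV]
3. ∠JVK = 71°  [△JKV]
4. ∠AVJ = 71°  [K on ray VA]
5. ∠AJV = 55°  [△JAV]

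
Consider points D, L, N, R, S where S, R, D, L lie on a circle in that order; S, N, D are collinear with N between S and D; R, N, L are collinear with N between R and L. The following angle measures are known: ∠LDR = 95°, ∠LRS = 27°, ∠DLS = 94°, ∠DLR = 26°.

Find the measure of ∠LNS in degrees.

1. ∠LSR = 85°  [cyclic SRDL, opposite ∠S+∠D]
2. ∠LDS = 27°  [same arc SL]
3. ∠RLS = 68°  [△SRL]
4. ∠DSL = 59°  [△SDL]
5. ∠LNS = 53°  [△SNL]

∠LNS = 53°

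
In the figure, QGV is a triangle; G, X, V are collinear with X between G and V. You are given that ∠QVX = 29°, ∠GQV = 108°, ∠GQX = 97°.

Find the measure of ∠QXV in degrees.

∠QXV = 140°

1. ∠GVQ = 29°  [X on ray VG]
2. ∠QGV = 43°  [△QGV]
3. ∠QGX = 43°  [X on ray GV]
4. ∠GXQ = 40°  [△QGX]
5. ∠QXV = 140°  [linear pair at X on GV]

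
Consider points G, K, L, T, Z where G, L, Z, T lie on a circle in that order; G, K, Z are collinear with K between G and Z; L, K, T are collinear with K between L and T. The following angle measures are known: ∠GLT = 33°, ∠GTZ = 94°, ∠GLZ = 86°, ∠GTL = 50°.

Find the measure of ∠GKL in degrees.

1. ∠GZL = 50°  [same arc GL]
2. ∠LGZ = 44°  [△GLZ]
3. ∠GKL = 103°  [△GKL]

∠GKL = 103°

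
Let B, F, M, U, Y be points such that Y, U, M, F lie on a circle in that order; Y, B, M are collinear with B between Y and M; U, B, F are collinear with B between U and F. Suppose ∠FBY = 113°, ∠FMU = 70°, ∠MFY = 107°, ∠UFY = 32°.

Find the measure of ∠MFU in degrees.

∠MFU = 75°

1. ∠FBM = 67°  [linear pair at B on YM]
2. ∠FYM = 35°  [△YBF]
3. ∠FMY = 38°  [△YMF]
4. ∠MFU = 75°  [△MBF]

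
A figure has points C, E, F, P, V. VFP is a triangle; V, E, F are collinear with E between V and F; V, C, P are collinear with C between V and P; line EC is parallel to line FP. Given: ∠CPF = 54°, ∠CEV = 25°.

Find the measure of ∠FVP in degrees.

∠FVP = 101°

1. ∠FPV = 54°  [C on ray PV]
2. ∠PFV = 25°  [EC∥FP, corresponding at E]
3. ∠FVP = 101°  [△VFP]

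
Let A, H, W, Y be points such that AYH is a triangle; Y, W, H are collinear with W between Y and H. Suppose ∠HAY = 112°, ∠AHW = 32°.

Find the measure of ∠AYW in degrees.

∠AYW = 36°

1. ∠AHY = 32°  [W on ray HY]
2. ∠AYH = 36°  [△AYH]
3. ∠AYW = 36°  [W on ray YH]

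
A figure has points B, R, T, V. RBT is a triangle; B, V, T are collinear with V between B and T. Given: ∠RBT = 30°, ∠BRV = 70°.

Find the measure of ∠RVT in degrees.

1. ∠RBV = 30°  [V on ray BT]
2. ∠BVR = 80°  [△RBV]
3. ∠RVT = 100°  [linear pair at V on BT]

∠RVT = 100°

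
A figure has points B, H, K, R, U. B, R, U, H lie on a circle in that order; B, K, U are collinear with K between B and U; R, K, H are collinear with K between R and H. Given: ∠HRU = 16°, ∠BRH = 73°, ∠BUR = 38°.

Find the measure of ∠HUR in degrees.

1. ∠BHR = 38°  [same arc BR]
2. ∠HBR = 69°  [△BRH]
3. ∠HUR = 111°  [cyclic BRUH, opposite ∠B+∠U]

∠HUR = 111°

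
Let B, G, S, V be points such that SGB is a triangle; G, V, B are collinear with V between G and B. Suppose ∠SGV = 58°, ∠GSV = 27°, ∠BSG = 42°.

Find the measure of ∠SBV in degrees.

1. ∠BGS = 58°  [V on ray GB]
2. ∠GBS = 80°  [△SGB]
3. ∠SBV = 80°  [V on ray BG]

∠SBV = 80°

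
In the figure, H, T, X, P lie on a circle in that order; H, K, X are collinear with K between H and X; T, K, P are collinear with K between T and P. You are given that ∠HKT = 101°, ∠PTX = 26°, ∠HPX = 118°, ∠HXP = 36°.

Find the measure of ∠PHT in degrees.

1. ∠PKX = 101°  [vertical angles at K]
2. ∠PHX = 26°  [same arc XP]
3. ∠HTP = 36°  [same arc HP]
4. ∠HKP = 79°  [linear pair at K on HX]
5. ∠HPT = 75°  [△HKP]
6. ∠PHT = 69°  [△HTP]

∠PHT = 69°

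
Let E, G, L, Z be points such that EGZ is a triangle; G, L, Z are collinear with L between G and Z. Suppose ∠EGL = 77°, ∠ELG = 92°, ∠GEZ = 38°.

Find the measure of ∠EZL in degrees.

∠EZL = 65°

1. ∠EGZ = 77°  [L on ray GZ]
2. ∠EZG = 65°  [△EGZ]
3. ∠EZL = 65°  [L on ray ZG]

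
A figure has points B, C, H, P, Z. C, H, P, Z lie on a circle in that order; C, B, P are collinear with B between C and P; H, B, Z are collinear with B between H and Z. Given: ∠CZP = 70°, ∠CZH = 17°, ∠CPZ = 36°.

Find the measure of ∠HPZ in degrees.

1. ∠CHP = 110°  [cyclic CHPZ, opposite ∠H+∠Z]
2. ∠PCZ = 74°  [△CPZ]
3. ∠CPH = 17°  [same arc CH]
4. ∠HCP = 53°  [△CHP]
5. ∠PHZ = 74°  [same arc PZ]
6. ∠HZP = 53°  [same arc HP]
7. ∠HPZ = 53°  [△HPZ]

∠HPZ = 53°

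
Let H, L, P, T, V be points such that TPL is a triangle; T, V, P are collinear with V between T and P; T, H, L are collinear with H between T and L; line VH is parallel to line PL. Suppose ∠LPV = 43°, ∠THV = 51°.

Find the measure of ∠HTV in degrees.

1. ∠LPT = 43°  [V on ray PT]
2. ∠PLT = 51°  [VH∥PL, corresponding at H]
3. ∠LTP = 86°  [△TPL]
4. ∠HTV = 86°  [V on TP, H on TL]

∠HTV = 86°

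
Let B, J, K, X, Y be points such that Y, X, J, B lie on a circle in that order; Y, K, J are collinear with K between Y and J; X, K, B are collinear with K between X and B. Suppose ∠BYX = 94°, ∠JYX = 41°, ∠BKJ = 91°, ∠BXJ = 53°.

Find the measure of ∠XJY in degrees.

∠XJY = 38°

1. ∠XKY = 91°  [vertical angles at K]
2. ∠JKX = 89°  [linear pair at K on YJ]
3. ∠XJY = 38°  [△XKJ]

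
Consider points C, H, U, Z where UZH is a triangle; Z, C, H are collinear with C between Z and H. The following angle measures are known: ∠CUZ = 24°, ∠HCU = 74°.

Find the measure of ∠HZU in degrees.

∠HZU = 50°

1. ∠UCZ = 106°  [linear pair at C on ZH]
2. ∠CZU = 50°  [△UZC]
3. ∠HZU = 50°  [C on ray ZH]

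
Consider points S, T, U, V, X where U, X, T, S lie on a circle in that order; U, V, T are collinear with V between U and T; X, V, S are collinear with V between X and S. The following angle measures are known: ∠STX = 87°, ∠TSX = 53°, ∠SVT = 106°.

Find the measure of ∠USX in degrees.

1. ∠SXT = 40°  [△XTS]
2. ∠SVU = 74°  [linear pair at V on UT]
3. ∠SUT = 40°  [same arc TS]
4. ∠USX = 66°  [△UVS]

∠USX = 66°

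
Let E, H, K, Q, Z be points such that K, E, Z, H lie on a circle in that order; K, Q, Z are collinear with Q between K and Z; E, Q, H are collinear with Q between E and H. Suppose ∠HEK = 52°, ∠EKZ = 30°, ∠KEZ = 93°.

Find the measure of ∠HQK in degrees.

∠HQK = 82°

1. ∠HZK = 52°  [same arc KH]
2. ∠EZK = 57°  [△KEZ]
3. ∠KHZ = 87°  [cyclic KEZH, opposite ∠E+∠H]
4. ∠HKZ = 41°  [△KZH]
5. ∠EHK = 57°  [same arc KE]
6. ∠HQK = 82°  [△KQH]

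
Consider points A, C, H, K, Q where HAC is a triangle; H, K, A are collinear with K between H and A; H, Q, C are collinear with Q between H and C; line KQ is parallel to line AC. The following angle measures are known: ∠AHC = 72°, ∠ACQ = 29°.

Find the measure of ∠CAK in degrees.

∠CAK = 79°

1. ∠ACH = 29°  [Q on ray CH]
2. ∠CAH = 79°  [△HAC]
3. ∠CAK = 79°  [K on ray AH]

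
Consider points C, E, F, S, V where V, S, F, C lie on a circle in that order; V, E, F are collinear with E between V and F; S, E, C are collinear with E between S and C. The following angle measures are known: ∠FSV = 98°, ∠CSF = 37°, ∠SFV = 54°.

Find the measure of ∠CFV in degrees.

∠CFV = 61°

1. ∠FCV = 82°  [cyclic VSFC, opposite ∠S+∠C]
2. ∠CVF = 37°  [same arc FC]
3. ∠CFV = 61°  [△VFC]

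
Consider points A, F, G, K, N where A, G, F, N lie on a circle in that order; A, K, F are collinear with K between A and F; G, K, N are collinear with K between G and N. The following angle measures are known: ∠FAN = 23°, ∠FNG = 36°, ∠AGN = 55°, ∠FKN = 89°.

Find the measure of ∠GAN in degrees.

∠GAN = 59°

1. ∠FGN = 23°  [same arc FN]
2. ∠GFN = 121°  [△GFN]
3. ∠GAN = 59°  [cyclic AGFN, opposite ∠A+∠F]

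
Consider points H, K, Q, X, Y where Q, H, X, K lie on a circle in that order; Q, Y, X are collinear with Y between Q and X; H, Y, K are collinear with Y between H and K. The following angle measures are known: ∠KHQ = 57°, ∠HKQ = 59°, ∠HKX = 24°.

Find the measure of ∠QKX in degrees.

1. ∠HXQ = 59°  [same arc QH]
2. ∠HQX = 24°  [same arc HX]
3. ∠QHX = 97°  [△QHX]
4. ∠QKX = 83°  [cyclic QHXK, opposite ∠H+∠K]

∠QKX = 83°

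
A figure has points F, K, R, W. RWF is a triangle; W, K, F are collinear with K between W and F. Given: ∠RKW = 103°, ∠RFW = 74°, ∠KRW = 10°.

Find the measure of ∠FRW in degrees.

1. ∠KWR = 67°  [△RWK]
2. ∠FWR = 67°  [K on ray WF]
3. ∠FRW = 39°  [△RWF]

∠FRW = 39°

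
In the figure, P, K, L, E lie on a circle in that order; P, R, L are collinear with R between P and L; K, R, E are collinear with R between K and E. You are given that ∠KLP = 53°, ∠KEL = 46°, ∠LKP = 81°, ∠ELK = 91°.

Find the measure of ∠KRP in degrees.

∠KRP = 96°

1. ∠KEP = 53°  [same arc PK]
2. ∠KPL = 46°  [△PKL]
3. ∠EPK = 89°  [cyclic PKLE, opposite ∠P+∠L]
4. ∠EKP = 38°  [△PKE]
5. ∠KRP = 96°  [△PRK]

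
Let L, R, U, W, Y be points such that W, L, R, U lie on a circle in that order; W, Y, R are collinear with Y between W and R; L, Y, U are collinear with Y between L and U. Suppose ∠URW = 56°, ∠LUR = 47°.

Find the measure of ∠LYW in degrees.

1. ∠ULW = 56°  [same arc WU]
2. ∠LWR = 47°  [same arc LR]
3. ∠LYW = 77°  [△WYL]

∠LYW = 77°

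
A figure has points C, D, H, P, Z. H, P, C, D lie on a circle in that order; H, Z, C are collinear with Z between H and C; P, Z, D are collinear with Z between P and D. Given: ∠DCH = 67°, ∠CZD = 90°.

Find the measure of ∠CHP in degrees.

1. ∠DPH = 67°  [same arc HD]
2. ∠HZP = 90°  [vertical angles at Z]
3. ∠CHP = 23°  [△HZP]

∠CHP = 23°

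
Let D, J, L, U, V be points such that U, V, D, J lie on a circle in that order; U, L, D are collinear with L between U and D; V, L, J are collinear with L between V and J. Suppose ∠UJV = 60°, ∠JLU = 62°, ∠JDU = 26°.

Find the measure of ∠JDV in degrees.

1. ∠UDV = 60°  [same arc UV]
2. ∠DLV = 62°  [vertical angles at L]
3. ∠DLJ = 118°  [linear pair at L on UD]
4. ∠DJV = 36°  [△DLJ]
5. ∠DVJ = 58°  [△VLD]
6. ∠JDV = 86°  [△VDJ]

∠JDV = 86°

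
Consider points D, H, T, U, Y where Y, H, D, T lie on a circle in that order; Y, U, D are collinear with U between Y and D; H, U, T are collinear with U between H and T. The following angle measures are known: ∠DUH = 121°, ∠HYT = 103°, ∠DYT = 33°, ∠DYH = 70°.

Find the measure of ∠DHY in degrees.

∠DHY = 84°

1. ∠DHT = 33°  [same arc DT]
2. ∠HDY = 26°  [△HUD]
3. ∠DHY = 84°  [△YHD]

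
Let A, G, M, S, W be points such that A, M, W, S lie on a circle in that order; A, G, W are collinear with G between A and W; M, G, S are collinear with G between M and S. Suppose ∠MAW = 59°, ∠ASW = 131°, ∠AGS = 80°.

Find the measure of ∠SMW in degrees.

1. ∠AMW = 49°  [cyclic AMWS, opposite ∠M+∠S]
2. ∠MGW = 80°  [vertical angles at G]
3. ∠AWM = 72°  [△AMW]
4. ∠SMW = 28°  [△MGW]

∠SMW = 28°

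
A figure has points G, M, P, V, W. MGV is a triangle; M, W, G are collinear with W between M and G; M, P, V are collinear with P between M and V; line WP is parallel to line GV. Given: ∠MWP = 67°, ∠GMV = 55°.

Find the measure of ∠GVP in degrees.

∠GVP = 58°

1. ∠MGV = 67°  [WP∥GV, corresponding at W]
2. ∠GVM = 58°  [△MGV]
3. ∠GVP = 58°  [P on ray VM]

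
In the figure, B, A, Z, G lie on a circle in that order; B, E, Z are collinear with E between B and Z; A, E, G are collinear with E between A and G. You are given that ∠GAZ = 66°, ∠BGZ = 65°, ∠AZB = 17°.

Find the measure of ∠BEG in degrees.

1. ∠GBZ = 66°  [same arc ZG]
2. ∠AGB = 17°  [same arc BA]
3. ∠BEG = 97°  [△BEG]

∠BEG = 97°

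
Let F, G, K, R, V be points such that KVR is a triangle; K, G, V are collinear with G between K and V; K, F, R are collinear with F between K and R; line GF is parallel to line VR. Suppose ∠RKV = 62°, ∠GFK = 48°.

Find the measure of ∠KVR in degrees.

∠KVR = 70°

1. ∠FKG = 62°  [G on KV, F on KR]
2. ∠FGK = 70°  [△KGF]
3. ∠KVR = 70°  [GF∥VR, corresponding at G]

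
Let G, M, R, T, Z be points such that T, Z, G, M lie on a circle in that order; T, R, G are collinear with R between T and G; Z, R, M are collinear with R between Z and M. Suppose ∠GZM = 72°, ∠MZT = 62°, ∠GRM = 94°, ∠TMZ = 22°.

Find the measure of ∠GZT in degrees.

∠GZT = 134°

1. ∠TRZ = 94°  [vertical angles at R]
2. ∠TGZ = 22°  [same arc TZ]
3. ∠GTZ = 24°  [△TRZ]
4. ∠GZT = 134°  [△TZG]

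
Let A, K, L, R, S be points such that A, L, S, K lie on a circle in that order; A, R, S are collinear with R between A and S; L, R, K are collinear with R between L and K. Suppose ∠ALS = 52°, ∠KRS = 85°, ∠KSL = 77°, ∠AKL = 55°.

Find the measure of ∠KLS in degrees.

1. ∠ARL = 85°  [vertical angles at R]
2. ∠ASL = 55°  [same arc AL]
3. ∠LRS = 95°  [linear pair at R on AS]
4. ∠KLS = 30°  [△LRS]

∠KLS = 30°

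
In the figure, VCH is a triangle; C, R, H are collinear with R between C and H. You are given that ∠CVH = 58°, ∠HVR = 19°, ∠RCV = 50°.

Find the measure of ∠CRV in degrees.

1. ∠HCV = 50°  [R on ray CH]
2. ∠CHV = 72°  [△VCH]
3. ∠RHV = 72°  [R on ray HC]
4. ∠HRV = 89°  [△VRH]
5. ∠CRV = 91°  [linear pair at R on CH]

∠CRV = 91°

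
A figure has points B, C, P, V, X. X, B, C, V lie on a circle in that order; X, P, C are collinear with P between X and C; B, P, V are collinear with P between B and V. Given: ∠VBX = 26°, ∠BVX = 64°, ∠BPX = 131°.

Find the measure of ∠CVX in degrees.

1. ∠BXC = 23°  [△XPB]
2. ∠BCX = 64°  [same arc XB]
3. ∠CBX = 93°  [△XBC]
4. ∠CVX = 87°  [cyclic XBCV, opposite ∠B+∠V]

∠CVX = 87°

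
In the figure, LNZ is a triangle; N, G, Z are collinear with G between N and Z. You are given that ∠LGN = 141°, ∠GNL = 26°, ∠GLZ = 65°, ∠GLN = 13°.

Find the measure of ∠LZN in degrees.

∠LZN = 76°

1. ∠LGZ = 39°  [linear pair at G on NZ]
2. ∠GZL = 76°  [△LGZ]
3. ∠LZN = 76°  [G on ray ZN]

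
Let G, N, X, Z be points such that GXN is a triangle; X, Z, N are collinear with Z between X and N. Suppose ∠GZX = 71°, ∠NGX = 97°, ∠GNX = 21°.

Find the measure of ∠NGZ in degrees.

1. ∠GZN = 109°  [linear pair at Z on XN]
2. ∠GNZ = 21°  [Z on ray NX]
3. ∠NGZ = 50°  [△GZN]

∠NGZ = 50°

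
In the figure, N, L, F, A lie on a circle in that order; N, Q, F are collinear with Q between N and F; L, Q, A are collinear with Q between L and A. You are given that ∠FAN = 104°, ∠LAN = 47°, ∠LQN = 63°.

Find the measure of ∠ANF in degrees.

∠ANF = 16°

1. ∠LFN = 47°  [same arc NL]
2. ∠FQL = 117°  [linear pair at Q on NF]
3. ∠ALF = 16°  [△LQF]
4. ∠ANF = 16°  [same arc FA]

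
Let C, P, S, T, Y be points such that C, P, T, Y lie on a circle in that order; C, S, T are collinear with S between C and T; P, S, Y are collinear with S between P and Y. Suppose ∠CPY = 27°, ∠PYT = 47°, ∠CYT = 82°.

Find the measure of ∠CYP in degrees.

∠CYP = 35°

1. ∠CTY = 27°  [same arc CY]
2. ∠TSY = 106°  [△TSY]
3. ∠TCY = 71°  [△CTY]
4. ∠CSY = 74°  [linear pair at S on CT]
5. ∠CYP = 35°  [△CSY]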